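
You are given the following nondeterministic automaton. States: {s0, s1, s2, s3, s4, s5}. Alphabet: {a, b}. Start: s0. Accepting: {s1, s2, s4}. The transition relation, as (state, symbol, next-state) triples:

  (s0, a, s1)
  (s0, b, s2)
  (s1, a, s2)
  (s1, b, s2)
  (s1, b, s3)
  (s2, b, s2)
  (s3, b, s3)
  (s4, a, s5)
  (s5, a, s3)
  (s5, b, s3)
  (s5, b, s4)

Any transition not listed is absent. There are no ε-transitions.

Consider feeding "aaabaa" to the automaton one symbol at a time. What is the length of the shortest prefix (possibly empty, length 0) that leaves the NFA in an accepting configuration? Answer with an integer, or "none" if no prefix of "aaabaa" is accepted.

Start in {s0}.
Read 'a': {s0} → {s1}.
None of the earlier sets intersect F, but {s1} does.

1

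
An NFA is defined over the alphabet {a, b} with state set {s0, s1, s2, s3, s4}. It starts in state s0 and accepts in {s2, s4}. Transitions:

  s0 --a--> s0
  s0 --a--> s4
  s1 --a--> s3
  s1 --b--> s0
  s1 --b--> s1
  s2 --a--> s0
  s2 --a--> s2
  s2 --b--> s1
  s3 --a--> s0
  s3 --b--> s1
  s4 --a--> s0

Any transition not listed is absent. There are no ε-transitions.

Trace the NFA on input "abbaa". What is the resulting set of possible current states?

∅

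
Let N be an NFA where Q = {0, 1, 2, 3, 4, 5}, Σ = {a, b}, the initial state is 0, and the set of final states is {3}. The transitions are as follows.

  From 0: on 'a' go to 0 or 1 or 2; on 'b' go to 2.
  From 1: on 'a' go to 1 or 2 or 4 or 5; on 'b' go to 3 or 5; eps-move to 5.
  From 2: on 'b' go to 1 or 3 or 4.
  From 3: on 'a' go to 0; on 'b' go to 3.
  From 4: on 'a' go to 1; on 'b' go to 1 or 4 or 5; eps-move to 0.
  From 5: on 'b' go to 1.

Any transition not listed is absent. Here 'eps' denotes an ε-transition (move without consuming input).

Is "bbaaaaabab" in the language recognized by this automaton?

Yes

Start in {0}.
Read 'b': {0} → {2}.
Read 'b': {2} → {0, 1, 3, 4, 5}.
Read 'a': {0, 1, 3, 4, 5} → {0, 1, 2, 4, 5}.
Read 'a': {0, 1, 2, 4, 5} → {0, 1, 2, 4, 5}.
Read 'a': {0, 1, 2, 4, 5} → {0, 1, 2, 4, 5}.
Read 'a': {0, 1, 2, 4, 5} → {0, 1, 2, 4, 5}.
Read 'a': {0, 1, 2, 4, 5} → {0, 1, 2, 4, 5}.
Read 'b': {0, 1, 2, 4, 5} → {0, 1, 2, 3, 4, 5}.
Read 'a': {0, 1, 2, 3, 4, 5} → {0, 1, 2, 4, 5}.
Read 'b': {0, 1, 2, 4, 5} → {0, 1, 2, 3, 4, 5}.
The final set {0, 1, 2, 3, 4, 5} contains the accepting state 3.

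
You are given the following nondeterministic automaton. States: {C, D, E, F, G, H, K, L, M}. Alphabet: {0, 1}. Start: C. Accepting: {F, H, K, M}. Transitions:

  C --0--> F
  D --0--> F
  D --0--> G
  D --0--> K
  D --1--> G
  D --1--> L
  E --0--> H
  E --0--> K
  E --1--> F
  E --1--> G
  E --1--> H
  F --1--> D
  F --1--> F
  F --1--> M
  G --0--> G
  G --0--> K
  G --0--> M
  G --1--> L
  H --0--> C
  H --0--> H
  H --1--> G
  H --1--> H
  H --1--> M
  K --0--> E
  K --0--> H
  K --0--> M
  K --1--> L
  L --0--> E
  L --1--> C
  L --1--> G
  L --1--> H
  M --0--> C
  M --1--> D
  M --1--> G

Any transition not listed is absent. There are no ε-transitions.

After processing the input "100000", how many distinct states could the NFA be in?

Start in {C}.
Read '1': C→∅; now ∅.
The set is empty and remains empty for the remaining 5 symbols.
That set has 0 states.

0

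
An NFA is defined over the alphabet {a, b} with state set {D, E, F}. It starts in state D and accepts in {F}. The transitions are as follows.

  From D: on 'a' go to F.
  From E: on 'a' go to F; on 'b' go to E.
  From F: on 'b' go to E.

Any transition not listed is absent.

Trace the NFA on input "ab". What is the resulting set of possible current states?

{E}

Start in {D}.
Read 'a': D→{F}; now {F}.
Read 'b': F→{E}; now {E}.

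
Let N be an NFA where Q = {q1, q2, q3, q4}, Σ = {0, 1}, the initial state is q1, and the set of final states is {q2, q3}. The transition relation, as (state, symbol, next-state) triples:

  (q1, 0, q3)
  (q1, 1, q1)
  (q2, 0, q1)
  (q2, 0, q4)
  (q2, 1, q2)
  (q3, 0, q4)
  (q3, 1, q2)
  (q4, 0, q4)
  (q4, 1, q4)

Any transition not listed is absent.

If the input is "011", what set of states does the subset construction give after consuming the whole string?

{q2}

Start in {q1}.
Read '0': {q1} → {q3}.
Read '1': {q3} → {q2}.
Read '1': {q2} → {q2}.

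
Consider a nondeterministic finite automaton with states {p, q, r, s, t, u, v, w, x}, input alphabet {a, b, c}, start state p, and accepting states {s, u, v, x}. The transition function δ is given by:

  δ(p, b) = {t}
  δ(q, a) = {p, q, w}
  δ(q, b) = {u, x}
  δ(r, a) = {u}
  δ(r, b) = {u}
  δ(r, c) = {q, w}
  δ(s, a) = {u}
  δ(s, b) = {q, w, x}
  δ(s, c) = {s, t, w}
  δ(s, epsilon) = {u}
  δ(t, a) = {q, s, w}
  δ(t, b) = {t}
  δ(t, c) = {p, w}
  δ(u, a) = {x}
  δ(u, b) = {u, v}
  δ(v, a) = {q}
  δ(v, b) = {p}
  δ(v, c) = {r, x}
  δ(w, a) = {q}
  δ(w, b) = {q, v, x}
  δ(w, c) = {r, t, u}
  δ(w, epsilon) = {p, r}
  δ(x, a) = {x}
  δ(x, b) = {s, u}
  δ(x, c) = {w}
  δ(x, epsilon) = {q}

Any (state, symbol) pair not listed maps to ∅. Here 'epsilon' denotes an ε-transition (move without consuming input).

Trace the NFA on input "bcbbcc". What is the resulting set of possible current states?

{p, q, r, s, t, u, w}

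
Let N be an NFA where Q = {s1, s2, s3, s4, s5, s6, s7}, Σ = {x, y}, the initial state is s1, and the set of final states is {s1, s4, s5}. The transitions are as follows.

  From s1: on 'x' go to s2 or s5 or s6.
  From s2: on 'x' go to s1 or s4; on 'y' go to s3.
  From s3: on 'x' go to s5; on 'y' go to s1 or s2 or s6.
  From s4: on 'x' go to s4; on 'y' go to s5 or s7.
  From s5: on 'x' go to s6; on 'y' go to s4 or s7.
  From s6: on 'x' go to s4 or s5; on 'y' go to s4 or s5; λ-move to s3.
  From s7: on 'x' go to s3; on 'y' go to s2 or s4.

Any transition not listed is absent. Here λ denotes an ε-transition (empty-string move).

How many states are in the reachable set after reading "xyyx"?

Start in {s1}.
Read 'x': s1→{s2, s5, s6}; union {s2, s5, s6}; ε-closure = {s2, s3, s5, s6}.
Read 'y': s2→{s3}, s3→{s1, s2, s6}, s5→{s4, s7}, s6→{s4, s5}; now {s1, s2, s3, s4, s5, s6, s7}.
Read 'y': s1→∅, s2→{s3}, s3→{s1, s2, s6}, s4→{s5, s7}, s5→{s4, s7}, s6→{s4, s5}, s7→{s2, s4}; now {s1, s2, s3, s4, s5, s6, s7}.
Read 'x': s1→{s2, s5, s6}, s2→{s1, s4}, s3→{s5}, s4→{s4}, s5→{s6}, s6→{s4, s5}, s7→{s3}; now {s1, s2, s3, s4, s5, s6}.
That set has 6 states.

6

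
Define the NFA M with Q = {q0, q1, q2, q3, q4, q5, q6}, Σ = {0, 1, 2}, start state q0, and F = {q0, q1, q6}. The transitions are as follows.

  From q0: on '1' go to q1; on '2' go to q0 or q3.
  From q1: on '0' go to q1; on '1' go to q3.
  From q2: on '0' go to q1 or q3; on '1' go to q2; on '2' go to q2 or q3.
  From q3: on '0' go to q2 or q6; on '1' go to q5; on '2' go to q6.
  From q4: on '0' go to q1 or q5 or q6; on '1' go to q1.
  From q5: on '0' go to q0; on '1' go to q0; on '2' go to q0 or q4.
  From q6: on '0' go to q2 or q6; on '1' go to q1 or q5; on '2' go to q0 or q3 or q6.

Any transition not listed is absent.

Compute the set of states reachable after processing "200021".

Start in {q0}.
Read '2': q0→{q0, q3}; now {q0, q3}.
Read '0': q0→∅, q3→{q2, q6}; now {q2, q6}.
Read '0': q2→{q1, q3}, q6→{q2, q6}; now {q1, q2, q3, q6}.
Read '0': q1→{q1}, q2→{q1, q3}, q3→{q2, q6}, q6→{q2, q6}; now {q1, q2, q3, q6}.
Read '2': q1→∅, q2→{q2, q3}, q3→{q6}, q6→{q0, q3, q6}; now {q0, q2, q3, q6}.
Read '1': q0→{q1}, q2→{q2}, q3→{q5}, q6→{q1, q5}; now {q1, q2, q5}.

{q1, q2, q5}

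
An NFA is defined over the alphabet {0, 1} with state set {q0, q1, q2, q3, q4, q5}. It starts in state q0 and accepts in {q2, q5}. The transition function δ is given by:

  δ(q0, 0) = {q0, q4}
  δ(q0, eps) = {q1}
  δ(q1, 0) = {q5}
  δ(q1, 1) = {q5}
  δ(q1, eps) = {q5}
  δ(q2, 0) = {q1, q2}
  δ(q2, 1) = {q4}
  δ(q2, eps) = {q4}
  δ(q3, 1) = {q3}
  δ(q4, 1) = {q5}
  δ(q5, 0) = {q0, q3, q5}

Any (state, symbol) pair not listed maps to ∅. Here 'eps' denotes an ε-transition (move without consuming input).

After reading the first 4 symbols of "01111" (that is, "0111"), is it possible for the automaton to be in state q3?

Yes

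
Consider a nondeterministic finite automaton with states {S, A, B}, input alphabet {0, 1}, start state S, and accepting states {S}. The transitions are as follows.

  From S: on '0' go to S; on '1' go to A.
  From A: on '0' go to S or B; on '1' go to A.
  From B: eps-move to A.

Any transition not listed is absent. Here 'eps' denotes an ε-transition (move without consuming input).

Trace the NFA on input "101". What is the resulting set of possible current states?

Start in {S}.
Read '1': {S} → {A}.
Read '0': {A} → {S, A, B}.
Read '1': {S, A, B} → {A}.

{A}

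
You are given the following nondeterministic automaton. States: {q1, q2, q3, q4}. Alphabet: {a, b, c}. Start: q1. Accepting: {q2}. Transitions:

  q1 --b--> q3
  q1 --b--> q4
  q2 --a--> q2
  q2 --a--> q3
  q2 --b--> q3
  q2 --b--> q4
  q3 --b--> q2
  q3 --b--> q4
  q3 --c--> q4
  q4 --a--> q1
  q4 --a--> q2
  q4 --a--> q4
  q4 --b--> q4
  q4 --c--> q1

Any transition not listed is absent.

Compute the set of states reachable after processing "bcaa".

{q1, q2, q3, q4}

Start in {q1}.
Read 'b': {q1} → {q3, q4}.
Read 'c': {q3, q4} → {q1, q4}.
Read 'a': {q1, q4} → {q1, q2, q4}.
Read 'a': {q1, q2, q4} → {q1, q2, q3, q4}.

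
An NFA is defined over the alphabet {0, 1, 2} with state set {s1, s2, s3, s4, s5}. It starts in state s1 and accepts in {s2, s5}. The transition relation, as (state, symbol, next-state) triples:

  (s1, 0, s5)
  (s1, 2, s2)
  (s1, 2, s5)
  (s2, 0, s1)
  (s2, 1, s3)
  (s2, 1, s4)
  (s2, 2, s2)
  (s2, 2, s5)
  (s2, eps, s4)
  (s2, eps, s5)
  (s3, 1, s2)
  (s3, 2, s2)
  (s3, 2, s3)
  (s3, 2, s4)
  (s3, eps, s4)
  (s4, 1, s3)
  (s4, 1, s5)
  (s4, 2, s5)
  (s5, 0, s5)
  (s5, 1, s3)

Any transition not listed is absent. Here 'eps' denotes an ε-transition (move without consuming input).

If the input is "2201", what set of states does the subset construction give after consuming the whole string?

{s3, s4}

Start in {s1}.
Read '2': s1→{s2, s5}; union {s2, s5}; ε-closure = {s2, s4, s5}.
Read '2': s2→{s2, s5}, s4→{s5}, s5→∅; union {s2, s5}; ε-closure = {s2, s4, s5}.
Read '0': s2→{s1}, s4→∅, s5→{s5}; now {s1, s5}.
Read '1': s1→∅, s5→{s3}; union {s3}; ε-closure = {s3, s4}.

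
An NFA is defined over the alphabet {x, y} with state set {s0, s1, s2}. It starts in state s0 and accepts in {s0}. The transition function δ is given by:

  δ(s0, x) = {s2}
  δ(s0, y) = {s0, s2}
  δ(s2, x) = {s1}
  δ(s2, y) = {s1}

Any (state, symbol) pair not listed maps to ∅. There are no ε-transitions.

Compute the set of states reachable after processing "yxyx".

∅

Start in {s0}.
Read 'y': {s0} → {s0, s2}.
Read 'x': {s0, s2} → {s1, s2}.
Read 'y': {s1, s2} → {s1}.
Read 'x': {s1} → ∅.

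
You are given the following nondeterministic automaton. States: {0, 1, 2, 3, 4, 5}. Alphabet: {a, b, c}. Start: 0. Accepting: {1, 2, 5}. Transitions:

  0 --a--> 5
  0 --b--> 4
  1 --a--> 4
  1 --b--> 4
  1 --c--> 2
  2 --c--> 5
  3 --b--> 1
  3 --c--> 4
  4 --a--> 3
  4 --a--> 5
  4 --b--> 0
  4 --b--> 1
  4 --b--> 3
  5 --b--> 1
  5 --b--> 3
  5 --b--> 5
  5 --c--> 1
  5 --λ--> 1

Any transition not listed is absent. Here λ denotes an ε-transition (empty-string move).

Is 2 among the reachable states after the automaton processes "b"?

No

Start in {0}.
Read 'b': {0} → {4}.
State 2 is not in {4}.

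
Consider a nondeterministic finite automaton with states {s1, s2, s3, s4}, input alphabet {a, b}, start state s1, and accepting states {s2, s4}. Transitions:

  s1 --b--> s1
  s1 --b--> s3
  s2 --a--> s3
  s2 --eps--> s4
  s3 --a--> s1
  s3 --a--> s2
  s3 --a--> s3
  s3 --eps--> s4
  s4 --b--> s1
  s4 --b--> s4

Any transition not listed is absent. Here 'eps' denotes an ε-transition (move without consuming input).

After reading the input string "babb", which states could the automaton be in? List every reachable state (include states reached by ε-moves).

Start in {s1}.
Read 'b': s1→{s1, s3}; union {s1, s3}; ε-closure = {s1, s3, s4}.
Read 'a': s1→∅, s3→{s1, s2, s3}, s4→∅; union {s1, s2, s3}; ε-closure = {s1, s2, s3, s4}.
Read 'b': s1→{s1, s3}, s2→∅, s3→∅, s4→{s1, s4}; now {s1, s3, s4}.
Read 'b': s1→{s1, s3}, s3→∅, s4→{s1, s4}; now {s1, s3, s4}.

{s1, s3, s4}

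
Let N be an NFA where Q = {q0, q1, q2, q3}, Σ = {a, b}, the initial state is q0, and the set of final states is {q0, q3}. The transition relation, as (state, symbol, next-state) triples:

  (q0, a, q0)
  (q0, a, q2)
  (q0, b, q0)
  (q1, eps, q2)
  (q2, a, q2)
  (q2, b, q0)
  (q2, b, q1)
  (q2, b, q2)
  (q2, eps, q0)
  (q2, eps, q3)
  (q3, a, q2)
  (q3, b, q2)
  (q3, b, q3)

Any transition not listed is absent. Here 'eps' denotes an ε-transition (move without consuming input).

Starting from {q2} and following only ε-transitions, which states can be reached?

{q0, q2, q3}

Begin with {q2}.
ε-move q2 → q0; add q0.
ε-move q2 → q3; add q3.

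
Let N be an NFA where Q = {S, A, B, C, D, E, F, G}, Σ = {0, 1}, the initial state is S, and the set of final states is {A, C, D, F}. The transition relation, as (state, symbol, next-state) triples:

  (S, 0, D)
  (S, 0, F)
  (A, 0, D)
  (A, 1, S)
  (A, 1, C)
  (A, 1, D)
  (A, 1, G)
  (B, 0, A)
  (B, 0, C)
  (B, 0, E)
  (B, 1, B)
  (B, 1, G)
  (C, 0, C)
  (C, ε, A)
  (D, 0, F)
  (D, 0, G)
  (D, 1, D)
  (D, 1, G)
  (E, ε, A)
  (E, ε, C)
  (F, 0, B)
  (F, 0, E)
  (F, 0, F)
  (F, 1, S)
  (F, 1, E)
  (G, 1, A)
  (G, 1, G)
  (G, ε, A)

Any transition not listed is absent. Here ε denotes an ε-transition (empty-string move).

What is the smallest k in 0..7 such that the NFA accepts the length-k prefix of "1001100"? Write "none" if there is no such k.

none

Start in {S}.
Read '1': S→∅; now ∅.
The set is empty and remains empty for the remaining 6 symbols.
No reachable set along the way intersects F.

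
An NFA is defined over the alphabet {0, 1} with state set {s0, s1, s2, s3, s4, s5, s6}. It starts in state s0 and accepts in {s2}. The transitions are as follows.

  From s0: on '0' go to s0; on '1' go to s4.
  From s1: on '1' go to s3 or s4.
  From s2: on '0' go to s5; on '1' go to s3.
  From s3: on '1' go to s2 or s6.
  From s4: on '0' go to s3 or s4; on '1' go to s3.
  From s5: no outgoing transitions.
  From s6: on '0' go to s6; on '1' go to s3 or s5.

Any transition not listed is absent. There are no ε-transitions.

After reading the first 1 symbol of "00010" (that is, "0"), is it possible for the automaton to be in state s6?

No

Start in {s0}.
Read '0': {s0} → {s0}.
State s6 is not in {s0}.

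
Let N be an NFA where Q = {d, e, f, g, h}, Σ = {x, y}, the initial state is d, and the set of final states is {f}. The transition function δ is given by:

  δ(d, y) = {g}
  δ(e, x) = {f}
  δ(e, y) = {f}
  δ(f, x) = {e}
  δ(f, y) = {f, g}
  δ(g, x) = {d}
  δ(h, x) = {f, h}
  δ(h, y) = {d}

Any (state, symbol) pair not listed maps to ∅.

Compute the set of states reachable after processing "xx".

Start in {d}.
Read 'x': d→∅; now ∅.
The set is empty and remains empty for the remaining 1 symbol.

∅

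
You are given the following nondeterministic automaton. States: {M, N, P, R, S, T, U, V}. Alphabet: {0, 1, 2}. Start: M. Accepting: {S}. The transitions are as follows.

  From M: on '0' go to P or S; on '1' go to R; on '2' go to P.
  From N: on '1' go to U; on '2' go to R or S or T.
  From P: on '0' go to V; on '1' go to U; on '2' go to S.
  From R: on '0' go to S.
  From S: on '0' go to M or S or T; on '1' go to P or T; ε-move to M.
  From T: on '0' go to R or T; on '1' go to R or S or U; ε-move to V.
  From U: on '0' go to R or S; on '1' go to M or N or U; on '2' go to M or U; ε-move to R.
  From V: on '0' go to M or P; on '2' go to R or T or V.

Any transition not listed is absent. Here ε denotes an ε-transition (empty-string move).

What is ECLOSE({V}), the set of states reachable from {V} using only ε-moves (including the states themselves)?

{V}

Begin with {V}.
No ε-moves leave this set, so the closure equals the set itself.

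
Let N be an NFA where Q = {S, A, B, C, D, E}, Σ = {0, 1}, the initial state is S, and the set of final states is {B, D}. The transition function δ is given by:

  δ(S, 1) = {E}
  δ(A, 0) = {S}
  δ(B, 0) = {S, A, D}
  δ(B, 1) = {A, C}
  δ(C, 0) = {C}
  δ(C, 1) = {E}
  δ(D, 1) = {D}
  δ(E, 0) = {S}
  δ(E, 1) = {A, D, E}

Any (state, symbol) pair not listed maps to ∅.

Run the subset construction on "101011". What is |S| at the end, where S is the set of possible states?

3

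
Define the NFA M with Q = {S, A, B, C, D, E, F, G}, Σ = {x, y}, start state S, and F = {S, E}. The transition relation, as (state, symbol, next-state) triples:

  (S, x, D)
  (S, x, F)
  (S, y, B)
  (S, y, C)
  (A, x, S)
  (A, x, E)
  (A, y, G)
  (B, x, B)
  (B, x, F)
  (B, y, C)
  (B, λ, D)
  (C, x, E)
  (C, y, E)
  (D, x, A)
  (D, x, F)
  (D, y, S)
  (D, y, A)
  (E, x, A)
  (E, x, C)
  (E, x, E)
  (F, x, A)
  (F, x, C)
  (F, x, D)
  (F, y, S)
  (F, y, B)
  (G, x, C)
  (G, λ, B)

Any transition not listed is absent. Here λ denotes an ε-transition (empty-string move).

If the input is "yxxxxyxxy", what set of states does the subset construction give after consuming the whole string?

Start in {S}.
Read 'y': {S} → {B, C, D}.
Read 'x': {B, C, D} → {A, B, D, E, F}.
Read 'x': {A, B, D, E, F} → {S, A, B, C, D, E, F}.
Read 'x': {S, A, B, C, D, E, F} → {S, A, B, C, D, E, F}.
Read 'x': {S, A, B, C, D, E, F} → {S, A, B, C, D, E, F}.
Read 'y': {S, A, B, C, D, E, F} → {S, A, B, C, D, E, G}.
Read 'x': {S, A, B, C, D, E, G} → {S, A, B, C, D, E, F}.
Read 'x': {S, A, B, C, D, E, F} → {S, A, B, C, D, E, F}.
Read 'y': {S, A, B, C, D, E, F} → {S, A, B, C, D, E, G}.

{S, A, B, C, D, E, G}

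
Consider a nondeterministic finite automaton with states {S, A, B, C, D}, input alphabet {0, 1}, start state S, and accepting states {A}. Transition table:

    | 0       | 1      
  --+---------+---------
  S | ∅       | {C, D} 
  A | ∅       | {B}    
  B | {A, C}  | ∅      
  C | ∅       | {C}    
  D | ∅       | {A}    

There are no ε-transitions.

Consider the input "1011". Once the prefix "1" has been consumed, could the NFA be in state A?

Start in {S}.
Read '1': S→{C, D}; now {C, D}.
State A is not in {C, D}.

No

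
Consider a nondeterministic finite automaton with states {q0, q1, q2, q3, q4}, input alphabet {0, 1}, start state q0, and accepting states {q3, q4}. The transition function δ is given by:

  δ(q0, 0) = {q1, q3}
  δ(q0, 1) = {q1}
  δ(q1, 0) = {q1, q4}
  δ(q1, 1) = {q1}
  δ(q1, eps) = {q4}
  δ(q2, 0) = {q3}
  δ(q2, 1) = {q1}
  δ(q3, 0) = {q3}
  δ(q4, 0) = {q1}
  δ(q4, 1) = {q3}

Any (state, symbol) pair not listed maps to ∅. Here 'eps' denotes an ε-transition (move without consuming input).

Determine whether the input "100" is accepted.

Yes

Start in {q0}.
Read '1': {q0} → {q1, q4}.
Read '0': {q1, q4} → {q1, q4}.
Read '0': {q1, q4} → {q1, q4}.
The final set {q1, q4} contains the accepting state q4.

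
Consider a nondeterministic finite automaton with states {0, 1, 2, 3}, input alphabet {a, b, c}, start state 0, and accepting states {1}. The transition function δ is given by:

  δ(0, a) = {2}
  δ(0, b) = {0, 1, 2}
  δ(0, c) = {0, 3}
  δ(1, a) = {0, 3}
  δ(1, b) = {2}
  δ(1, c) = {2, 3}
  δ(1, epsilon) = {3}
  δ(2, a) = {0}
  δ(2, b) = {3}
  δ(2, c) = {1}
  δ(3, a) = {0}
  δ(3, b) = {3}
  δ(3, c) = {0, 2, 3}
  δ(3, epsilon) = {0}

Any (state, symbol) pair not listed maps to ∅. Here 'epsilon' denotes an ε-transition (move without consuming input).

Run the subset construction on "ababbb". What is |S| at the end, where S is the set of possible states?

Start in {0}.
Read 'a': {0} → {2}.
Read 'b': {2} → {0, 3}.
Read 'a': {0, 3} → {0, 2}.
Read 'b': {0, 2} → {0, 1, 2, 3}.
Read 'b': {0, 1, 2, 3} → {0, 1, 2, 3}.
Read 'b': {0, 1, 2, 3} → {0, 1, 2, 3}.
That set has 4 states.

4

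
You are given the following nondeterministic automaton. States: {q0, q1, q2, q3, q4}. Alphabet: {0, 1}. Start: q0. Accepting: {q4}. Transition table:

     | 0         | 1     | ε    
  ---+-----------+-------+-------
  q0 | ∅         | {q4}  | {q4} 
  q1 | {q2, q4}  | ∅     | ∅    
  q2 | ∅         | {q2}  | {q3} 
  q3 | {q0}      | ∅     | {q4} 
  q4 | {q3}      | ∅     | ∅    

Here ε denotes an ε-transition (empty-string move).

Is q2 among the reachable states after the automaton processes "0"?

No

Start: ε-closure({q0}) = {q0, q4}.
Read '0': q0→∅, q4→{q3}; union {q3}; ε-closure = {q3, q4}.
State q2 is not in {q3, q4}.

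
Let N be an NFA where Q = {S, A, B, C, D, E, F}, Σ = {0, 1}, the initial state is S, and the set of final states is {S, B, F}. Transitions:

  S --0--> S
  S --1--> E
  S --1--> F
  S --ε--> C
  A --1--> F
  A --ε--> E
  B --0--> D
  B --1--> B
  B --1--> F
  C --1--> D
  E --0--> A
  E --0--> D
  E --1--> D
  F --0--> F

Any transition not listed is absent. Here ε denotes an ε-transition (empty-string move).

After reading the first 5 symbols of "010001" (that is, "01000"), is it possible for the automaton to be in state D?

Start: ε-closure({S}) = {S, C}.
Read '0': {S, C} → {S, C}.
Read '1': {S, C} → {D, E, F}.
Read '0': {D, E, F} → {A, D, E, F}.
Read '0': {A, D, E, F} → {A, D, E, F}.
Read '0': {A, D, E, F} → {A, D, E, F}.
State D is in {A, D, E, F}.

Yes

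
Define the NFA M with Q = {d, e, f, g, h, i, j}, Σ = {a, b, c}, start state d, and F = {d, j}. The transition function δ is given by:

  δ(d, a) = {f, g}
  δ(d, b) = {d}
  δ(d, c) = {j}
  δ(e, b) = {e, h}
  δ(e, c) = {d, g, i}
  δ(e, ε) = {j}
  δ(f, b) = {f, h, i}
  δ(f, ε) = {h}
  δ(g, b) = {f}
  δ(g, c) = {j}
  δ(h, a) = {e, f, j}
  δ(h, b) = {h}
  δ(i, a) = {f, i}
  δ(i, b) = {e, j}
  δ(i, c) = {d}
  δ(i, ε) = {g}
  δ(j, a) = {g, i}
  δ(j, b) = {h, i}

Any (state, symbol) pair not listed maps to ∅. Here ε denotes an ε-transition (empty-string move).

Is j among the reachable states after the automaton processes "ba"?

Start in {d}.
Read 'b': {d} → {d}.
Read 'a': {d} → {f, g, h}.
State j is not in {f, g, h}.

No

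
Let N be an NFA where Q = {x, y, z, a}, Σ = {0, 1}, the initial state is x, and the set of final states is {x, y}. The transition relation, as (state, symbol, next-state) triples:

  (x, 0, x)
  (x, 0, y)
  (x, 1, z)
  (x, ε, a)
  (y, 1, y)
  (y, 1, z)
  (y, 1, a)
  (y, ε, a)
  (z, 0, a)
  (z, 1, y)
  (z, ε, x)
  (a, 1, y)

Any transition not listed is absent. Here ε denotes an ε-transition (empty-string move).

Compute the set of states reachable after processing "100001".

{x, y, z, a}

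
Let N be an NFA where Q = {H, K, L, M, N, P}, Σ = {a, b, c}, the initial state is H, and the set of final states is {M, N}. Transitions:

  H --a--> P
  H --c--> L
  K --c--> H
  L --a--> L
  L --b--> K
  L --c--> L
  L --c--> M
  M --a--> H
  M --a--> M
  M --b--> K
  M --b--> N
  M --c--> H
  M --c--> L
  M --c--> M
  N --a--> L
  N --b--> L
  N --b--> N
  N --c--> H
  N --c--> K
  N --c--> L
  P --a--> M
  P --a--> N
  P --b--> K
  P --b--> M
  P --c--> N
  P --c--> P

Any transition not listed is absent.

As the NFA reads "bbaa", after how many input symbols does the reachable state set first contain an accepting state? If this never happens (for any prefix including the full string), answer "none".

none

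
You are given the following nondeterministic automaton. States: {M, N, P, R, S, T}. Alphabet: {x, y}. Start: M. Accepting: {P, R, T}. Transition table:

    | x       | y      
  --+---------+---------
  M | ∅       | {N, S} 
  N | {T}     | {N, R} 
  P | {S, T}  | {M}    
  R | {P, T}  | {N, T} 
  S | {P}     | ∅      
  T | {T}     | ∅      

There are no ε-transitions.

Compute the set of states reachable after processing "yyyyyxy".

{M}

Start in {M}.
Read 'y': M→{N, S}; now {N, S}.
Read 'y': N→{N, R}, S→∅; now {N, R}.
Read 'y': N→{N, R}, R→{N, T}; now {N, R, T}.
Read 'y': N→{N, R}, R→{N, T}, T→∅; now {N, R, T}.
Read 'y': N→{N, R}, R→{N, T}, T→∅; now {N, R, T}.
Read 'x': N→{T}, R→{P, T}, T→{T}; now {P, T}.
Read 'y': P→{M}, T→∅; now {M}.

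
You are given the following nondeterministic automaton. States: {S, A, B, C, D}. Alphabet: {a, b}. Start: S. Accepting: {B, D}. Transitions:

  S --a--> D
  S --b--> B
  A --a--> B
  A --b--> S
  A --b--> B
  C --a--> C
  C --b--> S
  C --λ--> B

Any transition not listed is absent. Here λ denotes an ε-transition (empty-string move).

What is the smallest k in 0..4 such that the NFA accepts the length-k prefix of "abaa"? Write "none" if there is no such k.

1

Start in {S}.
Read 'a': {S} → {D}.
None of the earlier sets intersect F, but {D} does.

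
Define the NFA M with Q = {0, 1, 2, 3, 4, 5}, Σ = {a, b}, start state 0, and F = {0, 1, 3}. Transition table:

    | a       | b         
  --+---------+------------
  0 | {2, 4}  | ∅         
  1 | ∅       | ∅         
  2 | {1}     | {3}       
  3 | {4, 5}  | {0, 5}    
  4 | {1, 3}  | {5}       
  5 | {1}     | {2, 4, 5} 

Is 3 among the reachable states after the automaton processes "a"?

Start in {0}.
Read 'a': 0→{2, 4}; now {2, 4}.
State 3 is not in {2, 4}.

No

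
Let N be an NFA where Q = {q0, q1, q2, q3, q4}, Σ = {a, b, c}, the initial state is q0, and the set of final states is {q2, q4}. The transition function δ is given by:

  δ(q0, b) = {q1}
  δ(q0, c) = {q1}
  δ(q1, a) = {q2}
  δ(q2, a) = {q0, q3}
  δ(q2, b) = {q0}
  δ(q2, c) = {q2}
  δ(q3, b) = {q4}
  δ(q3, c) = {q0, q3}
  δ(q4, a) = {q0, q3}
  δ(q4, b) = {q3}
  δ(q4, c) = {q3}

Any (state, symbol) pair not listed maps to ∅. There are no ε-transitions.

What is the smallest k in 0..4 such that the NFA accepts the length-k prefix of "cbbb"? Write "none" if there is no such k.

Start in {q0}.
Read 'c': {q0} → {q1}.
Read 'b': {q1} → ∅.
The set is empty and remains empty for the remaining 2 symbols.
No reachable set along the way intersects F.

none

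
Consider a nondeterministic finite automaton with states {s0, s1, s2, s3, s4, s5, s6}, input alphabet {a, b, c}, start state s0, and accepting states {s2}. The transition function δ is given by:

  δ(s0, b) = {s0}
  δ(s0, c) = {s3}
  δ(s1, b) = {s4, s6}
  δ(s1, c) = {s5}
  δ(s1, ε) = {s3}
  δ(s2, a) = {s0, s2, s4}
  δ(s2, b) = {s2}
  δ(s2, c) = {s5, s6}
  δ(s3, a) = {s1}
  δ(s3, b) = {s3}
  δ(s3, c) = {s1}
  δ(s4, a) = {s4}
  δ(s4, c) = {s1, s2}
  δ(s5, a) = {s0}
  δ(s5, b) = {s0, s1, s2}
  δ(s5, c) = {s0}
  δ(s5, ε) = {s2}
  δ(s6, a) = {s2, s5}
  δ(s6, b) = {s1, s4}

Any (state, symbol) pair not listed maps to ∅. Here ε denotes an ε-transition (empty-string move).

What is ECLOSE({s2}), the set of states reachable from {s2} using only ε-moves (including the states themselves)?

Begin with {s2}.
No ε-moves leave this set, so the closure equals the set itself.

{s2}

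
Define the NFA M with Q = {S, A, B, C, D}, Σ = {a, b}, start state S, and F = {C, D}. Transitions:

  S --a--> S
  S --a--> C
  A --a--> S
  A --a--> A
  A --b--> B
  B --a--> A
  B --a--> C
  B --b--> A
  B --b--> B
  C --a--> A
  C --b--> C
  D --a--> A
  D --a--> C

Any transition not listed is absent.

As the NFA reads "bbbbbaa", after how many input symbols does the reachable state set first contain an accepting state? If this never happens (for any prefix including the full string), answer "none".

Start in {S}.
Read 'b': S→∅; now ∅.
The set is empty and remains empty for the remaining 6 symbols.
No reachable set along the way intersects F.

none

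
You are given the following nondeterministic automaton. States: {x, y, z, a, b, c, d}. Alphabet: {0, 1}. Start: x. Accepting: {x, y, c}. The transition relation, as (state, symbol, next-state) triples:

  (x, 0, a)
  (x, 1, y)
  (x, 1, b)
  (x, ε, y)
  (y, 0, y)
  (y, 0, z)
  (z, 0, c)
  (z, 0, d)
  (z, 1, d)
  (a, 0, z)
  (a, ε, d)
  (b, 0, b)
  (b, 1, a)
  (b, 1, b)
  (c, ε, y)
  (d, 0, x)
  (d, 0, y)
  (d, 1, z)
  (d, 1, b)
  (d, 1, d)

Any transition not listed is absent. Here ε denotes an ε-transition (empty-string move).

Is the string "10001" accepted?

Yes

Start: ε-closure({x}) = {x, y}.
Read '1': x→{y, b}, y→∅; now {y, b}.
Read '0': y→{y, z}, b→{b}; now {y, z, b}.
Read '0': y→{y, z}, z→{c, d}, b→{b}; now {y, z, b, c, d}.
Read '0': y→{y, z}, z→{c, d}, b→{b}, c→∅, d→{x, y}; now {x, y, z, b, c, d}.
Read '1': x→{y, b}, y→∅, z→{d}, b→{a, b}, c→∅, d→{z, b, d}; now {y, z, a, b, d}.
The final set {y, z, a, b, d} contains the accepting state y.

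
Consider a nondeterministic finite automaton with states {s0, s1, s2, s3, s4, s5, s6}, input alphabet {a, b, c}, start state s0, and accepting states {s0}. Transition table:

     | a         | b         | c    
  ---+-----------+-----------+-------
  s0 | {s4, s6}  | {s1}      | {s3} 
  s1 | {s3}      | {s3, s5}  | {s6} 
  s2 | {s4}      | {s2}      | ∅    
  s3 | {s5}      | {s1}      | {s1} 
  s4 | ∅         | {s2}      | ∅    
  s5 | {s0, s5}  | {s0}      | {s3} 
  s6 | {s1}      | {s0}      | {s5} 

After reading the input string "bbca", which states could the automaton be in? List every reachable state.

Start in {s0}.
Read 'b': s0→{s1}; now {s1}.
Read 'b': s1→{s3, s5}; now {s3, s5}.
Read 'c': s3→{s1}, s5→{s3}; now {s1, s3}.
Read 'a': s1→{s3}, s3→{s5}; now {s3, s5}.

{s3, s5}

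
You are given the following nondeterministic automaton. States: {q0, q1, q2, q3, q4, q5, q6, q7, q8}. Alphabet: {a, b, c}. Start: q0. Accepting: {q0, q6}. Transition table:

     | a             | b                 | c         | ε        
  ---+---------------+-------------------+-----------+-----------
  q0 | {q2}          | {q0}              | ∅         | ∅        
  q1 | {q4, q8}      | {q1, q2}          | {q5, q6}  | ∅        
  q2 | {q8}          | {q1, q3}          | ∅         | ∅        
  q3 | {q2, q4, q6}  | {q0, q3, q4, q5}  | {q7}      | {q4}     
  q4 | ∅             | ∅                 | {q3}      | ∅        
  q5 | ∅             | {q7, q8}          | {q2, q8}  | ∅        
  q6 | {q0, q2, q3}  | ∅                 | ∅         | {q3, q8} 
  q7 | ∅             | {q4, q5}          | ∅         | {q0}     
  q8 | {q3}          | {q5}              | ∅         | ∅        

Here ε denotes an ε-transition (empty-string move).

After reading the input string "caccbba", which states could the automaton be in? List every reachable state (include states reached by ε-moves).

Start in {q0}.
Read 'c': q0→∅; now ∅.
The set is empty and remains empty for the remaining 6 symbols.

∅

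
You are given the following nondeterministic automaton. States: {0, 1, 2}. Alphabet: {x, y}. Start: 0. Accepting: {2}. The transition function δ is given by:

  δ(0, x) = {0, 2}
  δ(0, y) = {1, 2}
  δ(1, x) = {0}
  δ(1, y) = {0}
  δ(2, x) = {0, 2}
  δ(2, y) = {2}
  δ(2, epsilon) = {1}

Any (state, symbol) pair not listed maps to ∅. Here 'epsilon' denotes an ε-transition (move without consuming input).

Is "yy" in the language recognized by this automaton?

Yes

Start in {0}.
Read 'y': {0} → {1, 2}.
Read 'y': {1, 2} → {0, 1, 2}.
The final set {0, 1, 2} contains the accepting state 2.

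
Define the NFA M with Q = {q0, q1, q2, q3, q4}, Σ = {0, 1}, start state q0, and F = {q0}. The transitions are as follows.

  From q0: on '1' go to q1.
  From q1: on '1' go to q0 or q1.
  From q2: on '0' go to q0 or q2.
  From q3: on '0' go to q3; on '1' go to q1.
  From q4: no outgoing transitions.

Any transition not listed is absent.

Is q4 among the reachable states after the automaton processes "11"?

Start in {q0}.
Read '1': q0→{q1}; now {q1}.
Read '1': q1→{q0, q1}; now {q0, q1}.
State q4 is not in {q0, q1}.

No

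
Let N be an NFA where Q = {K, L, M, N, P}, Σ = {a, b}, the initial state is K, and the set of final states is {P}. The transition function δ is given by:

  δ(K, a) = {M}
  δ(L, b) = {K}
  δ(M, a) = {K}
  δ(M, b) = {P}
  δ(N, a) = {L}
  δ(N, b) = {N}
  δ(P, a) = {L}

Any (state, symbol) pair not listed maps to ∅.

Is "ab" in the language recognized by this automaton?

Start in {K}.
Read 'a': {K} → {M}.
Read 'b': {M} → {P}.
The final set {P} contains the accepting state P.

Yes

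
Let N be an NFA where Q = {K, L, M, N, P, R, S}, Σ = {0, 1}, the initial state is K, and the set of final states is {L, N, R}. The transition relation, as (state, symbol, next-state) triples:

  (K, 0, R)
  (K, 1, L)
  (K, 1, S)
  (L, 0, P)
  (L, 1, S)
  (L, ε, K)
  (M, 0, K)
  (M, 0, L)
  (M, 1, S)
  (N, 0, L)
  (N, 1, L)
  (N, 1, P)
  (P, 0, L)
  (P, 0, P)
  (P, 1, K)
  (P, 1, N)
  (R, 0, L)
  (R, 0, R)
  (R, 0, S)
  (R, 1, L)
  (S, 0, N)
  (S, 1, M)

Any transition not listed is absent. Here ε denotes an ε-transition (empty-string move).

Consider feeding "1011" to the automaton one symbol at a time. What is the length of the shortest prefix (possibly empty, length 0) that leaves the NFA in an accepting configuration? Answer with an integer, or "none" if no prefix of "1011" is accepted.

1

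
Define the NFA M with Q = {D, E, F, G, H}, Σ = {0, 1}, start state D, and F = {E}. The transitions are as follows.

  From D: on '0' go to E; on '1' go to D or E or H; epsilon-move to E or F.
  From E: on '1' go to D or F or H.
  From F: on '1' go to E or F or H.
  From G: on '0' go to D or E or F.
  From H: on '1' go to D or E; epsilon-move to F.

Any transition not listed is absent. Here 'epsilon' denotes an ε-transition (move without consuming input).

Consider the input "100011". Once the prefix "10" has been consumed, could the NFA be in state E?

Yes

Start: ε-closure({D}) = {D, E, F}.
Read '1': D→{D, E, H}, E→{D, F, H}, F→{E, F, H}; now {D, E, F, H}.
Read '0': D→{E}, E→∅, F→∅, H→∅; now {E}.
State E is in {E}.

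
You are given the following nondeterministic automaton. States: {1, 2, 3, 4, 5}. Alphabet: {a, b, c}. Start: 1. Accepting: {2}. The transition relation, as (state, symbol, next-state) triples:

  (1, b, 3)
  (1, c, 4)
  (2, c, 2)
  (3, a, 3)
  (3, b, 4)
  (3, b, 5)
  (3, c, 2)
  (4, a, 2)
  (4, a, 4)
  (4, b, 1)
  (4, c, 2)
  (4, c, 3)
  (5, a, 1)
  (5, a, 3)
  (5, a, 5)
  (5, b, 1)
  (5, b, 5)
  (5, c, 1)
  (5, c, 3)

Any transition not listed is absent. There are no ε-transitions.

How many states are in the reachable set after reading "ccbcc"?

Start in {1}.
Read 'c': 1→{4}; now {4}.
Read 'c': 4→{2, 3}; now {2, 3}.
Read 'b': 2→∅, 3→{4, 5}; now {4, 5}.
Read 'c': 4→{2, 3}, 5→{1, 3}; now {1, 2, 3}.
Read 'c': 1→{4}, 2→{2}, 3→{2}; now {2, 4}.
That set has 2 states.

2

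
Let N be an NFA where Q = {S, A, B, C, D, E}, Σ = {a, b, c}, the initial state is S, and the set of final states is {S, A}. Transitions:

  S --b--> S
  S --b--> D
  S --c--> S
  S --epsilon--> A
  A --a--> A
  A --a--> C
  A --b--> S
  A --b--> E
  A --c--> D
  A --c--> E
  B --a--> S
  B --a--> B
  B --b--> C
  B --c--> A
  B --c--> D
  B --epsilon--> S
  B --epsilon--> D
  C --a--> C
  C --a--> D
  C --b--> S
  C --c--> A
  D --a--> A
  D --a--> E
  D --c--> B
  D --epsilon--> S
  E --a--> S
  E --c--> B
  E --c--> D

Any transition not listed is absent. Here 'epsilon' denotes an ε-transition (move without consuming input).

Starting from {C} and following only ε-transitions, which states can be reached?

Begin with {C}.
No ε-moves leave this set, so the closure equals the set itself.

{C}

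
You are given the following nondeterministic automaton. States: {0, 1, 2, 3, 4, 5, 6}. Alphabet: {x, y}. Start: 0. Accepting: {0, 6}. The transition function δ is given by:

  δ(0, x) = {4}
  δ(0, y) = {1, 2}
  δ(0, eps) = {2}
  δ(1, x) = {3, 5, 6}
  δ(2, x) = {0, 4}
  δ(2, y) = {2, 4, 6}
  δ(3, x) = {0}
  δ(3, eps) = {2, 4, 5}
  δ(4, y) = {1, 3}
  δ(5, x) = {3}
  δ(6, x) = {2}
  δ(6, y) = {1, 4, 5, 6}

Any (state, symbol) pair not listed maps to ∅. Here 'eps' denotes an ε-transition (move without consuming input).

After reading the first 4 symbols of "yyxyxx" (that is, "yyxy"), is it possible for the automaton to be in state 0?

No

Start: ε-closure({0}) = {0, 2}.
Read 'y': 0→{1, 2}, 2→{2, 4, 6}; now {1, 2, 4, 6}.
Read 'y': 1→∅, 2→{2, 4, 6}, 4→{1, 3}, 6→{1, 4, 5, 6}; now {1, 2, 3, 4, 5, 6}.
Read 'x': 1→{3, 5, 6}, 2→{0, 4}, 3→{0}, 4→∅, 5→{3}, 6→{2}; now {0, 2, 3, 4, 5, 6}.
Read 'y': 0→{1, 2}, 2→{2, 4, 6}, 3→∅, 4→{1, 3}, 5→∅, 6→{1, 4, 5, 6}; now {1, 2, 3, 4, 5, 6}.
State 0 is not in {1, 2, 3, 4, 5, 6}.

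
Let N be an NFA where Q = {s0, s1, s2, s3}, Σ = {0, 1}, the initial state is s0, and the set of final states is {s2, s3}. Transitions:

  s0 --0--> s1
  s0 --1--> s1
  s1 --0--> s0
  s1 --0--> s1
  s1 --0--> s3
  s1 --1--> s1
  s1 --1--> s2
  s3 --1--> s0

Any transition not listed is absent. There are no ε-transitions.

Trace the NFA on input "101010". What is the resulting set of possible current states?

Start in {s0}.
Read '1': s0→{s1}; now {s1}.
Read '0': s1→{s0, s1, s3}; now {s0, s1, s3}.
Read '1': s0→{s1}, s1→{s1, s2}, s3→{s0}; now {s0, s1, s2}.
Read '0': s0→{s1}, s1→{s0, s1, s3}, s2→∅; now {s0, s1, s3}.
Read '1': s0→{s1}, s1→{s1, s2}, s3→{s0}; now {s0, s1, s2}.
Read '0': s0→{s1}, s1→{s0, s1, s3}, s2→∅; now {s0, s1, s3}.

{s0, s1, s3}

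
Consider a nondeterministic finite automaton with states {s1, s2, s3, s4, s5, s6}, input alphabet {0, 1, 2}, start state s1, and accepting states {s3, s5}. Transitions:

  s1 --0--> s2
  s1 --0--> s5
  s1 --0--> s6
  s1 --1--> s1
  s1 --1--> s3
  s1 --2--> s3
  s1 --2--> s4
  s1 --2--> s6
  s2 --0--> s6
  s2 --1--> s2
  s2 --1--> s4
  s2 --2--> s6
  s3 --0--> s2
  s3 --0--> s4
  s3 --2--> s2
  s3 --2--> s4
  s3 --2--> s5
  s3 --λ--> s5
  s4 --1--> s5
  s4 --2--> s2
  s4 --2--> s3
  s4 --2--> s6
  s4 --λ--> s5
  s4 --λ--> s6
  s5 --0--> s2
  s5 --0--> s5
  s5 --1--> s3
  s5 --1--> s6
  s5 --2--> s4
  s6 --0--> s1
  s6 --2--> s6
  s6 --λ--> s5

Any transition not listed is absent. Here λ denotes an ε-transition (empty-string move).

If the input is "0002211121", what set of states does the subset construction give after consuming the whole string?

Start in {s1}.
Read '0': s1→{s2, s5, s6}; now {s2, s5, s6}.
Read '0': s2→{s6}, s5→{s2, s5}, s6→{s1}; now {s1, s2, s5, s6}.
Read '0': s1→{s2, s5, s6}, s2→{s6}, s5→{s2, s5}, s6→{s1}; now {s1, s2, s5, s6}.
Read '2': s1→{s3, s4, s6}, s2→{s6}, s5→{s4}, s6→{s6}; union {s3, s4, s6}; ε-closure = {s3, s4, s5, s6}.
Read '2': s3→{s2, s4, s5}, s4→{s2, s3, s6}, s5→{s4}, s6→{s6}; now {s2, s3, s4, s5, s6}.
Read '1': s2→{s2, s4}, s3→∅, s4→{s5}, s5→{s3, s6}, s6→∅; now {s2, s3, s4, s5, s6}.
Read '1': s2→{s2, s4}, s3→∅, s4→{s5}, s5→{s3, s6}, s6→∅; now {s2, s3, s4, s5, s6}.
Read '1': s2→{s2, s4}, s3→∅, s4→{s5}, s5→{s3, s6}, s6→∅; now {s2, s3, s4, s5, s6}.
Read '2': s2→{s6}, s3→{s2, s4, s5}, s4→{s2, s3, s6}, s5→{s4}, s6→{s6}; now {s2, s3, s4, s5, s6}.
Read '1': s2→{s2, s4}, s3→∅, s4→{s5}, s5→{s3, s6}, s6→∅; now {s2, s3, s4, s5, s6}.

{s2, s3, s4, s5, s6}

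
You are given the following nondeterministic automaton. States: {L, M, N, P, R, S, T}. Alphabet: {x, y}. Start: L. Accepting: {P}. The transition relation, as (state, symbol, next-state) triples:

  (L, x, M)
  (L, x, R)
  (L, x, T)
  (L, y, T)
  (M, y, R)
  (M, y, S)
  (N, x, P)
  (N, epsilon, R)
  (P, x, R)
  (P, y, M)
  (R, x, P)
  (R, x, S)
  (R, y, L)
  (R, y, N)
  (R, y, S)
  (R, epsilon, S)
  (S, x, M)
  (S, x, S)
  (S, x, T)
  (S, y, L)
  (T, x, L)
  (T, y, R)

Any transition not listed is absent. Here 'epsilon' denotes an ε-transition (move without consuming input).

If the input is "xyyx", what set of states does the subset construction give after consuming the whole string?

{L, M, P, R, S, T}

Start in {L}.
Read 'x': {L} → {M, R, S, T}.
Read 'y': {M, R, S, T} → {L, N, R, S}.
Read 'y': {L, N, R, S} → {L, N, R, S, T}.
Read 'x': {L, N, R, S, T} → {L, M, P, R, S, T}.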